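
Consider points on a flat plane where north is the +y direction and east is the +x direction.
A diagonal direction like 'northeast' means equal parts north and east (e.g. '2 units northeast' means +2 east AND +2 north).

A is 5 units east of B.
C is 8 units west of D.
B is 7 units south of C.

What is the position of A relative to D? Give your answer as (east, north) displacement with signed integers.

Place D at the origin (east=0, north=0).
  C is 8 units west of D: delta (east=-8, north=+0); C at (east=-8, north=0).
  B is 7 units south of C: delta (east=+0, north=-7); B at (east=-8, north=-7).
  A is 5 units east of B: delta (east=+5, north=+0); A at (east=-3, north=-7).
Therefore A relative to D: (east=-3, north=-7).

Answer: A is at (east=-3, north=-7) relative to D.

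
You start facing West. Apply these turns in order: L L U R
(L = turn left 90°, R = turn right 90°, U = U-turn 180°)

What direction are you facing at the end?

Answer: Final heading: North

Derivation:
Start: West
  L (left (90° counter-clockwise)) -> South
  L (left (90° counter-clockwise)) -> East
  U (U-turn (180°)) -> West
  R (right (90° clockwise)) -> North
Final: North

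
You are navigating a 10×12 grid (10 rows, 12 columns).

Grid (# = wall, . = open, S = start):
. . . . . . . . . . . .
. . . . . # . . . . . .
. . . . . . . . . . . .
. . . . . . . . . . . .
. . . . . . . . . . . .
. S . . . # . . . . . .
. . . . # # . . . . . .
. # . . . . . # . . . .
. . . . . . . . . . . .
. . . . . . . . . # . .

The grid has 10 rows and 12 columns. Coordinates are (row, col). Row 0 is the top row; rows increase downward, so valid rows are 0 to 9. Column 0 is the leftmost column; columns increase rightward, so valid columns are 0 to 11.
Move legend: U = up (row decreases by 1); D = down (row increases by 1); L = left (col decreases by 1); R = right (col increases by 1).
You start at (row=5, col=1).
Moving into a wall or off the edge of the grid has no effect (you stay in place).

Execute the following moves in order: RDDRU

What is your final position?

Answer: Final position: (row=6, col=3)

Derivation:
Start: (row=5, col=1)
  R (right): (row=5, col=1) -> (row=5, col=2)
  D (down): (row=5, col=2) -> (row=6, col=2)
  D (down): (row=6, col=2) -> (row=7, col=2)
  R (right): (row=7, col=2) -> (row=7, col=3)
  U (up): (row=7, col=3) -> (row=6, col=3)
Final: (row=6, col=3)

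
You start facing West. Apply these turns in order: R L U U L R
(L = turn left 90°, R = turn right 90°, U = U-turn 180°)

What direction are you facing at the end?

Start: West
  R (right (90° clockwise)) -> North
  L (left (90° counter-clockwise)) -> West
  U (U-turn (180°)) -> East
  U (U-turn (180°)) -> West
  L (left (90° counter-clockwise)) -> South
  R (right (90° clockwise)) -> West
Final: West

Answer: Final heading: West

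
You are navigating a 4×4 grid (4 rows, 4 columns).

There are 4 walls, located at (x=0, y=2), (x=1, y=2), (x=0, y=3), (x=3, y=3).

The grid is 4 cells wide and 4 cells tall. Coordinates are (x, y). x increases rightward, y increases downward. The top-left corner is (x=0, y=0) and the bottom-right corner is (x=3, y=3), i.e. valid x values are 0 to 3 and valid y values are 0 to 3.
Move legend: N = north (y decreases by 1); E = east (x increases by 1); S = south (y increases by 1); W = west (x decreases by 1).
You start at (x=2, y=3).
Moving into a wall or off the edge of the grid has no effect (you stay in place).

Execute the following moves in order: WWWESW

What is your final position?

Start: (x=2, y=3)
  W (west): (x=2, y=3) -> (x=1, y=3)
  W (west): blocked, stay at (x=1, y=3)
  W (west): blocked, stay at (x=1, y=3)
  E (east): (x=1, y=3) -> (x=2, y=3)
  S (south): blocked, stay at (x=2, y=3)
  W (west): (x=2, y=3) -> (x=1, y=3)
Final: (x=1, y=3)

Answer: Final position: (x=1, y=3)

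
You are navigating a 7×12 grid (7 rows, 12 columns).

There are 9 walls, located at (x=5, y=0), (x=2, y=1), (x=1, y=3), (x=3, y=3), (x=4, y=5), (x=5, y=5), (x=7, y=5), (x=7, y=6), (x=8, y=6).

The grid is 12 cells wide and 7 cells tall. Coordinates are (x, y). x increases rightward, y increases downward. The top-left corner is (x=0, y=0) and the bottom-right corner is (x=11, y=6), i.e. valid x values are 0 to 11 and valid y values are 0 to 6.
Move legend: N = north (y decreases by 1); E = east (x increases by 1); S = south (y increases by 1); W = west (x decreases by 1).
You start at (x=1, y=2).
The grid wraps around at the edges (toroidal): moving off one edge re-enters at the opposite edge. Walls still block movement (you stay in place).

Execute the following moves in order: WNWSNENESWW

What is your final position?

Start: (x=1, y=2)
  W (west): (x=1, y=2) -> (x=0, y=2)
  N (north): (x=0, y=2) -> (x=0, y=1)
  W (west): (x=0, y=1) -> (x=11, y=1)
  S (south): (x=11, y=1) -> (x=11, y=2)
  N (north): (x=11, y=2) -> (x=11, y=1)
  E (east): (x=11, y=1) -> (x=0, y=1)
  N (north): (x=0, y=1) -> (x=0, y=0)
  E (east): (x=0, y=0) -> (x=1, y=0)
  S (south): (x=1, y=0) -> (x=1, y=1)
  W (west): (x=1, y=1) -> (x=0, y=1)
  W (west): (x=0, y=1) -> (x=11, y=1)
Final: (x=11, y=1)

Answer: Final position: (x=11, y=1)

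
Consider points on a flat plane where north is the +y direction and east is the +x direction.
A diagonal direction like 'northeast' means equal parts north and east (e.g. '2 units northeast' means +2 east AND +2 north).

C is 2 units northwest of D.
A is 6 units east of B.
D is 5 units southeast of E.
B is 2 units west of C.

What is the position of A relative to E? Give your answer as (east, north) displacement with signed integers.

Answer: A is at (east=7, north=-3) relative to E.

Derivation:
Place E at the origin (east=0, north=0).
  D is 5 units southeast of E: delta (east=+5, north=-5); D at (east=5, north=-5).
  C is 2 units northwest of D: delta (east=-2, north=+2); C at (east=3, north=-3).
  B is 2 units west of C: delta (east=-2, north=+0); B at (east=1, north=-3).
  A is 6 units east of B: delta (east=+6, north=+0); A at (east=7, north=-3).
Therefore A relative to E: (east=7, north=-3).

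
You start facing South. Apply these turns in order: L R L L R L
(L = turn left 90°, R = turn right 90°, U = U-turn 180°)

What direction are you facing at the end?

Answer: Final heading: North

Derivation:
Start: South
  L (left (90° counter-clockwise)) -> East
  R (right (90° clockwise)) -> South
  L (left (90° counter-clockwise)) -> East
  L (left (90° counter-clockwise)) -> North
  R (right (90° clockwise)) -> East
  L (left (90° counter-clockwise)) -> North
Final: North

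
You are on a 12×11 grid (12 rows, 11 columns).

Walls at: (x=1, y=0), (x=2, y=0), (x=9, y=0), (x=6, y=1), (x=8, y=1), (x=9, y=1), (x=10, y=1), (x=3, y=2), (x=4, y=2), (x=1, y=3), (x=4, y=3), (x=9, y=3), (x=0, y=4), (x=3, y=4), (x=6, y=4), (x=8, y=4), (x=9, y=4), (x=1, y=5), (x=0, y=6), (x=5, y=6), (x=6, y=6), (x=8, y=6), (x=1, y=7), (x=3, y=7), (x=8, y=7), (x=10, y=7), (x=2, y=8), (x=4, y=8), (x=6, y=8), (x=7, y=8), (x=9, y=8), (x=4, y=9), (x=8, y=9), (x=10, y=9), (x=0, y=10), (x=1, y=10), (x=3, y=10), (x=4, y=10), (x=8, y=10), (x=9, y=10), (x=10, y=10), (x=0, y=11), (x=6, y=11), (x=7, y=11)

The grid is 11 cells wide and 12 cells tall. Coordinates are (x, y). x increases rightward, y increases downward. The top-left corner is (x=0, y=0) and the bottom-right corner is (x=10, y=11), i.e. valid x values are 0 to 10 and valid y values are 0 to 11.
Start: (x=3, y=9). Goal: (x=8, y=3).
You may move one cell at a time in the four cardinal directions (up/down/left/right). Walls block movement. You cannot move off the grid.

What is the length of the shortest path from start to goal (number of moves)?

Answer: Shortest path length: 17

Derivation:
BFS from (x=3, y=9) until reaching (x=8, y=3):
  Distance 0: (x=3, y=9)
  Distance 1: (x=3, y=8), (x=2, y=9)
  Distance 2: (x=1, y=9), (x=2, y=10)
  Distance 3: (x=1, y=8), (x=0, y=9), (x=2, y=11)
  Distance 4: (x=0, y=8), (x=1, y=11), (x=3, y=11)
  Distance 5: (x=0, y=7), (x=4, y=11)
  Distance 6: (x=5, y=11)
  Distance 7: (x=5, y=10)
  Distance 8: (x=5, y=9), (x=6, y=10)
  Distance 9: (x=5, y=8), (x=6, y=9), (x=7, y=10)
  Distance 10: (x=5, y=7), (x=7, y=9)
  Distance 11: (x=4, y=7), (x=6, y=7)
  Distance 12: (x=4, y=6), (x=7, y=7)
  Distance 13: (x=4, y=5), (x=3, y=6), (x=7, y=6)
  Distance 14: (x=4, y=4), (x=3, y=5), (x=5, y=5), (x=7, y=5), (x=2, y=6)
  Distance 15: (x=5, y=4), (x=7, y=4), (x=2, y=5), (x=6, y=5), (x=8, y=5), (x=1, y=6), (x=2, y=7)
  Distance 16: (x=5, y=3), (x=7, y=3), (x=2, y=4), (x=9, y=5)
  Distance 17: (x=5, y=2), (x=7, y=2), (x=2, y=3), (x=6, y=3), (x=8, y=3), (x=1, y=4), (x=10, y=5), (x=9, y=6)  <- goal reached here
One shortest path (17 moves): (x=3, y=9) -> (x=2, y=9) -> (x=2, y=10) -> (x=2, y=11) -> (x=3, y=11) -> (x=4, y=11) -> (x=5, y=11) -> (x=5, y=10) -> (x=5, y=9) -> (x=5, y=8) -> (x=5, y=7) -> (x=6, y=7) -> (x=7, y=7) -> (x=7, y=6) -> (x=7, y=5) -> (x=7, y=4) -> (x=7, y=3) -> (x=8, y=3)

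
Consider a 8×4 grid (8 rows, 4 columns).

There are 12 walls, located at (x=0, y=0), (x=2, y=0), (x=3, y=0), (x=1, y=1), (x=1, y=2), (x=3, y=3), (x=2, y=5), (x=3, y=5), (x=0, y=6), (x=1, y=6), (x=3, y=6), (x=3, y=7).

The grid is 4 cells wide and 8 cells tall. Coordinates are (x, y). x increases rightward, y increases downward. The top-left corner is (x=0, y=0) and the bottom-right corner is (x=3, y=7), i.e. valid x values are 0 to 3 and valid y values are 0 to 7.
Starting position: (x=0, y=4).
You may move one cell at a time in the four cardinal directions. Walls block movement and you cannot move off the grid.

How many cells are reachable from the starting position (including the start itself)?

Answer: Reachable cells: 15

Derivation:
BFS flood-fill from (x=0, y=4):
  Distance 0: (x=0, y=4)
  Distance 1: (x=0, y=3), (x=1, y=4), (x=0, y=5)
  Distance 2: (x=0, y=2), (x=1, y=3), (x=2, y=4), (x=1, y=5)
  Distance 3: (x=0, y=1), (x=2, y=3), (x=3, y=4)
  Distance 4: (x=2, y=2)
  Distance 5: (x=2, y=1), (x=3, y=2)
  Distance 6: (x=3, y=1)
Total reachable: 15 (grid has 20 open cells total)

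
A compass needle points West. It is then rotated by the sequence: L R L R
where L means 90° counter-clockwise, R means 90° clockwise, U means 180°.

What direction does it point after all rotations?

Answer: Final heading: West

Derivation:
Start: West
  L (left (90° counter-clockwise)) -> South
  R (right (90° clockwise)) -> West
  L (left (90° counter-clockwise)) -> South
  R (right (90° clockwise)) -> West
Final: West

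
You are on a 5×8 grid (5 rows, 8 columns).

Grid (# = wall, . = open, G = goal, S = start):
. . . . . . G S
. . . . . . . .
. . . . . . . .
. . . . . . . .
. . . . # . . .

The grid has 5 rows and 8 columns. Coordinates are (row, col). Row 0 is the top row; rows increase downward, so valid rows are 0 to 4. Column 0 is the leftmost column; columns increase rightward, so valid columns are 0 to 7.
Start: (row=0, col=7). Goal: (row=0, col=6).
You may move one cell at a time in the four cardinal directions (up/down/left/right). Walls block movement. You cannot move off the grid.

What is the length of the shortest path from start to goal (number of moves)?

BFS from (row=0, col=7) until reaching (row=0, col=6):
  Distance 0: (row=0, col=7)
  Distance 1: (row=0, col=6), (row=1, col=7)  <- goal reached here
One shortest path (1 moves): (row=0, col=7) -> (row=0, col=6)

Answer: Shortest path length: 1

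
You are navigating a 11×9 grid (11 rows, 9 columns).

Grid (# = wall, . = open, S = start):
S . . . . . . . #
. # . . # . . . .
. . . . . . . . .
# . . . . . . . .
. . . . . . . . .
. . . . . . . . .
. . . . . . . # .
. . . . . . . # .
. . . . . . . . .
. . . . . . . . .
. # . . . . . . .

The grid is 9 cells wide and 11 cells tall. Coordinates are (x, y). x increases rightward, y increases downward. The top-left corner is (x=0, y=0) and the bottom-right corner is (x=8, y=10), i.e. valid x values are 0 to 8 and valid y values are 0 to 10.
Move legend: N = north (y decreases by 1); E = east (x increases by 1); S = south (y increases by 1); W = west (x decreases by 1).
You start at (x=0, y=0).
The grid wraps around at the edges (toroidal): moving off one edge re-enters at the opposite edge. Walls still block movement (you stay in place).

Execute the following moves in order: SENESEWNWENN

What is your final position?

Start: (x=0, y=0)
  S (south): (x=0, y=0) -> (x=0, y=1)
  E (east): blocked, stay at (x=0, y=1)
  N (north): (x=0, y=1) -> (x=0, y=0)
  E (east): (x=0, y=0) -> (x=1, y=0)
  S (south): blocked, stay at (x=1, y=0)
  E (east): (x=1, y=0) -> (x=2, y=0)
  W (west): (x=2, y=0) -> (x=1, y=0)
  N (north): blocked, stay at (x=1, y=0)
  W (west): (x=1, y=0) -> (x=0, y=0)
  E (east): (x=0, y=0) -> (x=1, y=0)
  N (north): blocked, stay at (x=1, y=0)
  N (north): blocked, stay at (x=1, y=0)
Final: (x=1, y=0)

Answer: Final position: (x=1, y=0)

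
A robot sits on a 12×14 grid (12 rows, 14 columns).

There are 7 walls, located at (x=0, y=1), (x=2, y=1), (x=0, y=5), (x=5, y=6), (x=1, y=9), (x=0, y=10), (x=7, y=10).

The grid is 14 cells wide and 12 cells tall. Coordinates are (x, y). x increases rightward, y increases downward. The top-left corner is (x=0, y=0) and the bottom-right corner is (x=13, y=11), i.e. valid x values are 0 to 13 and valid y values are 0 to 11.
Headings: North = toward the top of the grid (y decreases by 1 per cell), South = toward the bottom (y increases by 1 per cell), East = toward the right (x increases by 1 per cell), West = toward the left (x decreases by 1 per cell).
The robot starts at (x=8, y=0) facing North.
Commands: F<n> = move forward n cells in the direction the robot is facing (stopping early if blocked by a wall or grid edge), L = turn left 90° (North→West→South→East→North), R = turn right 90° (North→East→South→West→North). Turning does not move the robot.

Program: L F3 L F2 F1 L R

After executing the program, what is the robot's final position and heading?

Start: (x=8, y=0), facing North
  L: turn left, now facing West
  F3: move forward 3, now at (x=5, y=0)
  L: turn left, now facing South
  F2: move forward 2, now at (x=5, y=2)
  F1: move forward 1, now at (x=5, y=3)
  L: turn left, now facing East
  R: turn right, now facing South
Final: (x=5, y=3), facing South

Answer: Final position: (x=5, y=3), facing South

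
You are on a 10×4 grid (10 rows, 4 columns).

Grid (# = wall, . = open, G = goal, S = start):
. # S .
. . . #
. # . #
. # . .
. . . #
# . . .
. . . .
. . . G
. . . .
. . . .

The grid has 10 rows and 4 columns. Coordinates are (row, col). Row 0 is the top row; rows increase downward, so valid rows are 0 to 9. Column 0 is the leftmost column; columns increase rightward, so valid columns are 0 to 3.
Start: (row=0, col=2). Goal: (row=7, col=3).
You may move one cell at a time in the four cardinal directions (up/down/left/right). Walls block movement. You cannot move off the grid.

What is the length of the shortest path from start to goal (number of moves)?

Answer: Shortest path length: 8

Derivation:
BFS from (row=0, col=2) until reaching (row=7, col=3):
  Distance 0: (row=0, col=2)
  Distance 1: (row=0, col=3), (row=1, col=2)
  Distance 2: (row=1, col=1), (row=2, col=2)
  Distance 3: (row=1, col=0), (row=3, col=2)
  Distance 4: (row=0, col=0), (row=2, col=0), (row=3, col=3), (row=4, col=2)
  Distance 5: (row=3, col=0), (row=4, col=1), (row=5, col=2)
  Distance 6: (row=4, col=0), (row=5, col=1), (row=5, col=3), (row=6, col=2)
  Distance 7: (row=6, col=1), (row=6, col=3), (row=7, col=2)
  Distance 8: (row=6, col=0), (row=7, col=1), (row=7, col=3), (row=8, col=2)  <- goal reached here
One shortest path (8 moves): (row=0, col=2) -> (row=1, col=2) -> (row=2, col=2) -> (row=3, col=2) -> (row=4, col=2) -> (row=5, col=2) -> (row=5, col=3) -> (row=6, col=3) -> (row=7, col=3)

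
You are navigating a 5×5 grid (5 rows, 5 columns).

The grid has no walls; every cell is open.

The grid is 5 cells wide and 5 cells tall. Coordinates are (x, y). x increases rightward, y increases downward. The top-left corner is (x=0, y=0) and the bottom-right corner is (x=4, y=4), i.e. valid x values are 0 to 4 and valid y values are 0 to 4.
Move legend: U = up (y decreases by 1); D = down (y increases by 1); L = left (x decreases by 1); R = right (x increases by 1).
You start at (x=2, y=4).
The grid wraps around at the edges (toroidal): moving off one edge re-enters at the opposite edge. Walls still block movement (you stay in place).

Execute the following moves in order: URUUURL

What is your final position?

Answer: Final position: (x=3, y=0)

Derivation:
Start: (x=2, y=4)
  U (up): (x=2, y=4) -> (x=2, y=3)
  R (right): (x=2, y=3) -> (x=3, y=3)
  U (up): (x=3, y=3) -> (x=3, y=2)
  U (up): (x=3, y=2) -> (x=3, y=1)
  U (up): (x=3, y=1) -> (x=3, y=0)
  R (right): (x=3, y=0) -> (x=4, y=0)
  L (left): (x=4, y=0) -> (x=3, y=0)
Final: (x=3, y=0)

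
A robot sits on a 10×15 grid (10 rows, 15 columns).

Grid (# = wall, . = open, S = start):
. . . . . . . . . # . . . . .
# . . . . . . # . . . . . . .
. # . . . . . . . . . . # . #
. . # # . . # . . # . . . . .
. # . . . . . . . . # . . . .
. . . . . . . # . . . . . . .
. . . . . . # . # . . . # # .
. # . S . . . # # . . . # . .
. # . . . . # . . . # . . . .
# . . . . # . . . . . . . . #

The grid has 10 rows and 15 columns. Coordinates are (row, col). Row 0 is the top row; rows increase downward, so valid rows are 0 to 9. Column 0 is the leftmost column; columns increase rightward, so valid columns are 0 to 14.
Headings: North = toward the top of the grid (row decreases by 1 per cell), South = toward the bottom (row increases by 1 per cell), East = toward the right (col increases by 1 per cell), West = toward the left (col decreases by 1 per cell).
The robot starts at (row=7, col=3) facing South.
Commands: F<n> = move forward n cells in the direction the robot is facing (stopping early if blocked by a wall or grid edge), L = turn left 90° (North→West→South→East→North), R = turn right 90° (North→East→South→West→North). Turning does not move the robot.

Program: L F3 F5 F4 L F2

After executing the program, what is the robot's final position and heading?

Answer: Final position: (row=7, col=6), facing North

Derivation:
Start: (row=7, col=3), facing South
  L: turn left, now facing East
  F3: move forward 3, now at (row=7, col=6)
  F5: move forward 0/5 (blocked), now at (row=7, col=6)
  F4: move forward 0/4 (blocked), now at (row=7, col=6)
  L: turn left, now facing North
  F2: move forward 0/2 (blocked), now at (row=7, col=6)
Final: (row=7, col=6), facing North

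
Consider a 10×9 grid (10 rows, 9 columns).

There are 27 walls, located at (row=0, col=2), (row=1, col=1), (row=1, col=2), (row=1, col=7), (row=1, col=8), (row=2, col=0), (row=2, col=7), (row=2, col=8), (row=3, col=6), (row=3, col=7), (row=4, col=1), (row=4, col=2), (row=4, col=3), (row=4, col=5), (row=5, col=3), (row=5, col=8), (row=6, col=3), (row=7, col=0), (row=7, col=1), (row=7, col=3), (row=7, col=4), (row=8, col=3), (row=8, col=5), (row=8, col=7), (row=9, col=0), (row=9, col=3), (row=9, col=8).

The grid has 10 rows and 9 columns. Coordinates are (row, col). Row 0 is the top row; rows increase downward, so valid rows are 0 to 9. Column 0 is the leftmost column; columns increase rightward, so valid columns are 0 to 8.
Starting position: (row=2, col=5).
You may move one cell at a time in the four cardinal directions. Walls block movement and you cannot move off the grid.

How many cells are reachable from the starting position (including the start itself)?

Answer: Reachable cells: 60

Derivation:
BFS flood-fill from (row=2, col=5):
  Distance 0: (row=2, col=5)
  Distance 1: (row=1, col=5), (row=2, col=4), (row=2, col=6), (row=3, col=5)
  Distance 2: (row=0, col=5), (row=1, col=4), (row=1, col=6), (row=2, col=3), (row=3, col=4)
  Distance 3: (row=0, col=4), (row=0, col=6), (row=1, col=3), (row=2, col=2), (row=3, col=3), (row=4, col=4)
  Distance 4: (row=0, col=3), (row=0, col=7), (row=2, col=1), (row=3, col=2), (row=5, col=4)
  Distance 5: (row=0, col=8), (row=3, col=1), (row=5, col=5), (row=6, col=4)
  Distance 6: (row=3, col=0), (row=5, col=6), (row=6, col=5)
  Distance 7: (row=4, col=0), (row=4, col=6), (row=5, col=7), (row=6, col=6), (row=7, col=5)
  Distance 8: (row=4, col=7), (row=5, col=0), (row=6, col=7), (row=7, col=6)
  Distance 9: (row=4, col=8), (row=5, col=1), (row=6, col=0), (row=6, col=8), (row=7, col=7), (row=8, col=6)
  Distance 10: (row=3, col=8), (row=5, col=2), (row=6, col=1), (row=7, col=8), (row=9, col=6)
  Distance 11: (row=6, col=2), (row=8, col=8), (row=9, col=5), (row=9, col=7)
  Distance 12: (row=7, col=2), (row=9, col=4)
  Distance 13: (row=8, col=2), (row=8, col=4)
  Distance 14: (row=8, col=1), (row=9, col=2)
  Distance 15: (row=8, col=0), (row=9, col=1)
Total reachable: 60 (grid has 63 open cells total)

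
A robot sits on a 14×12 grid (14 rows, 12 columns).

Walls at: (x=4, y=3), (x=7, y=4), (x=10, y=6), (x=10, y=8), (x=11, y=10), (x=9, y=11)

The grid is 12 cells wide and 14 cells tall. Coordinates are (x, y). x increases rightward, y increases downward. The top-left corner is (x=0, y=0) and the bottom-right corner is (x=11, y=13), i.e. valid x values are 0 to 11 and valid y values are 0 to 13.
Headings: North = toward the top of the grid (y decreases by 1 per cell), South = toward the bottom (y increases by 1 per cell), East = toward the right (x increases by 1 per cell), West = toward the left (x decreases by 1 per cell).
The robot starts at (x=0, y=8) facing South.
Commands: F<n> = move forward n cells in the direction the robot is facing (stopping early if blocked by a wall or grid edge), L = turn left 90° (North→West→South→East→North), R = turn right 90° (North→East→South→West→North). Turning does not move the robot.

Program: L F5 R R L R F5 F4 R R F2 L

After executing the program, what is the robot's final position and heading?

Start: (x=0, y=8), facing South
  L: turn left, now facing East
  F5: move forward 5, now at (x=5, y=8)
  R: turn right, now facing South
  R: turn right, now facing West
  L: turn left, now facing South
  R: turn right, now facing West
  F5: move forward 5, now at (x=0, y=8)
  F4: move forward 0/4 (blocked), now at (x=0, y=8)
  R: turn right, now facing North
  R: turn right, now facing East
  F2: move forward 2, now at (x=2, y=8)
  L: turn left, now facing North
Final: (x=2, y=8), facing North

Answer: Final position: (x=2, y=8), facing North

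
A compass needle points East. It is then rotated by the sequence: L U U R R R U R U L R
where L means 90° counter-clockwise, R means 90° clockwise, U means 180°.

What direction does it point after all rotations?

Start: East
  L (left (90° counter-clockwise)) -> North
  U (U-turn (180°)) -> South
  U (U-turn (180°)) -> North
  R (right (90° clockwise)) -> East
  R (right (90° clockwise)) -> South
  R (right (90° clockwise)) -> West
  U (U-turn (180°)) -> East
  R (right (90° clockwise)) -> South
  U (U-turn (180°)) -> North
  L (left (90° counter-clockwise)) -> West
  R (right (90° clockwise)) -> North
Final: North

Answer: Final heading: North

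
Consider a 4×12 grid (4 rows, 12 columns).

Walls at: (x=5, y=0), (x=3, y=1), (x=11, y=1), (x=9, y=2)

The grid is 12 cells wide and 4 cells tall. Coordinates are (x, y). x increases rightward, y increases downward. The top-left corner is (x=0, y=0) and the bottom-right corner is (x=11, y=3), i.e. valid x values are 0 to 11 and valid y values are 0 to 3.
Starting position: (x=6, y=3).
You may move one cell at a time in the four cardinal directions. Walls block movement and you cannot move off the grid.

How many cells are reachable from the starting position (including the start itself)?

BFS flood-fill from (x=6, y=3):
  Distance 0: (x=6, y=3)
  Distance 1: (x=6, y=2), (x=5, y=3), (x=7, y=3)
  Distance 2: (x=6, y=1), (x=5, y=2), (x=7, y=2), (x=4, y=3), (x=8, y=3)
  Distance 3: (x=6, y=0), (x=5, y=1), (x=7, y=1), (x=4, y=2), (x=8, y=2), (x=3, y=3), (x=9, y=3)
  Distance 4: (x=7, y=0), (x=4, y=1), (x=8, y=1), (x=3, y=2), (x=2, y=3), (x=10, y=3)
  Distance 5: (x=4, y=0), (x=8, y=0), (x=9, y=1), (x=2, y=2), (x=10, y=2), (x=1, y=3), (x=11, y=3)
  Distance 6: (x=3, y=0), (x=9, y=0), (x=2, y=1), (x=10, y=1), (x=1, y=2), (x=11, y=2), (x=0, y=3)
  Distance 7: (x=2, y=0), (x=10, y=0), (x=1, y=1), (x=0, y=2)
  Distance 8: (x=1, y=0), (x=11, y=0), (x=0, y=1)
  Distance 9: (x=0, y=0)
Total reachable: 44 (grid has 44 open cells total)

Answer: Reachable cells: 44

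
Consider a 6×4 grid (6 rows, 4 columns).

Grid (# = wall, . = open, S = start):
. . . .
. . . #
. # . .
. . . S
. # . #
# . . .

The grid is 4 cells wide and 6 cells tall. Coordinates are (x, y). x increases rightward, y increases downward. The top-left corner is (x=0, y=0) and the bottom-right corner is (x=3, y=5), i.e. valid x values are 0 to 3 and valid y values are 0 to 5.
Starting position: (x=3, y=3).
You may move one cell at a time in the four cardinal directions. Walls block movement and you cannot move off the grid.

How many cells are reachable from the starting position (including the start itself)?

BFS flood-fill from (x=3, y=3):
  Distance 0: (x=3, y=3)
  Distance 1: (x=3, y=2), (x=2, y=3)
  Distance 2: (x=2, y=2), (x=1, y=3), (x=2, y=4)
  Distance 3: (x=2, y=1), (x=0, y=3), (x=2, y=5)
  Distance 4: (x=2, y=0), (x=1, y=1), (x=0, y=2), (x=0, y=4), (x=1, y=5), (x=3, y=5)
  Distance 5: (x=1, y=0), (x=3, y=0), (x=0, y=1)
  Distance 6: (x=0, y=0)
Total reachable: 19 (grid has 19 open cells total)

Answer: Reachable cells: 19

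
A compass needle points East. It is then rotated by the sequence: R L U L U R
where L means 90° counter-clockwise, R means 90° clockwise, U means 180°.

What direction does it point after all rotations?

Start: East
  R (right (90° clockwise)) -> South
  L (left (90° counter-clockwise)) -> East
  U (U-turn (180°)) -> West
  L (left (90° counter-clockwise)) -> South
  U (U-turn (180°)) -> North
  R (right (90° clockwise)) -> East
Final: East

Answer: Final heading: East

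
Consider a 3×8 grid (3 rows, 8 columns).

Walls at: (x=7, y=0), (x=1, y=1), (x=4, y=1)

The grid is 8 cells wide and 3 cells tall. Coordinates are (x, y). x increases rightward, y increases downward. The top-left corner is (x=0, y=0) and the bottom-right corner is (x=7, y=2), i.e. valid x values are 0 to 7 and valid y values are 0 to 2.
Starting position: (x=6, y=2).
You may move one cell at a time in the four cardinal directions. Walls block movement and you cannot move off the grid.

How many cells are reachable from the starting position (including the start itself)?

Answer: Reachable cells: 21

Derivation:
BFS flood-fill from (x=6, y=2):
  Distance 0: (x=6, y=2)
  Distance 1: (x=6, y=1), (x=5, y=2), (x=7, y=2)
  Distance 2: (x=6, y=0), (x=5, y=1), (x=7, y=1), (x=4, y=2)
  Distance 3: (x=5, y=0), (x=3, y=2)
  Distance 4: (x=4, y=0), (x=3, y=1), (x=2, y=2)
  Distance 5: (x=3, y=0), (x=2, y=1), (x=1, y=2)
  Distance 6: (x=2, y=0), (x=0, y=2)
  Distance 7: (x=1, y=0), (x=0, y=1)
  Distance 8: (x=0, y=0)
Total reachable: 21 (grid has 21 open cells total)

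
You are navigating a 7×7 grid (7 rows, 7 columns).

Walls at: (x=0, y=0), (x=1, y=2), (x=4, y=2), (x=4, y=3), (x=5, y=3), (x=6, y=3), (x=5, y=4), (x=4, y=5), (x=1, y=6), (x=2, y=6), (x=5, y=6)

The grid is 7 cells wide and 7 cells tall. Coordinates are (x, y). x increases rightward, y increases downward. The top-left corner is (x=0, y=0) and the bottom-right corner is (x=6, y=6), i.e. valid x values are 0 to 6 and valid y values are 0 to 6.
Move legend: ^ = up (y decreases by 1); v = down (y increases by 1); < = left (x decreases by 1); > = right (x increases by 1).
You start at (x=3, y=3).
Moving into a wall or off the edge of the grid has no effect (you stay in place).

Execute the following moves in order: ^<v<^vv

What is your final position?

Answer: Final position: (x=1, y=5)

Derivation:
Start: (x=3, y=3)
  ^ (up): (x=3, y=3) -> (x=3, y=2)
  < (left): (x=3, y=2) -> (x=2, y=2)
  v (down): (x=2, y=2) -> (x=2, y=3)
  < (left): (x=2, y=3) -> (x=1, y=3)
  ^ (up): blocked, stay at (x=1, y=3)
  v (down): (x=1, y=3) -> (x=1, y=4)
  v (down): (x=1, y=4) -> (x=1, y=5)
Final: (x=1, y=5)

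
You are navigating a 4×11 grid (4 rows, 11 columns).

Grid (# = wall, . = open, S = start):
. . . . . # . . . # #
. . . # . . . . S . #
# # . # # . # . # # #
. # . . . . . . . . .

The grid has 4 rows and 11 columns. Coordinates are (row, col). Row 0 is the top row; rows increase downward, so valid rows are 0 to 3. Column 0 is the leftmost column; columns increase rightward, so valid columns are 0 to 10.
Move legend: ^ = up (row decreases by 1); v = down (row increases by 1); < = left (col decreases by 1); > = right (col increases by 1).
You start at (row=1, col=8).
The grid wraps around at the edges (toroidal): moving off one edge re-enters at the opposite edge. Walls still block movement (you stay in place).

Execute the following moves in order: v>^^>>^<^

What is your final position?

Start: (row=1, col=8)
  v (down): blocked, stay at (row=1, col=8)
  > (right): (row=1, col=8) -> (row=1, col=9)
  ^ (up): blocked, stay at (row=1, col=9)
  ^ (up): blocked, stay at (row=1, col=9)
  > (right): blocked, stay at (row=1, col=9)
  > (right): blocked, stay at (row=1, col=9)
  ^ (up): blocked, stay at (row=1, col=9)
  < (left): (row=1, col=9) -> (row=1, col=8)
  ^ (up): (row=1, col=8) -> (row=0, col=8)
Final: (row=0, col=8)

Answer: Final position: (row=0, col=8)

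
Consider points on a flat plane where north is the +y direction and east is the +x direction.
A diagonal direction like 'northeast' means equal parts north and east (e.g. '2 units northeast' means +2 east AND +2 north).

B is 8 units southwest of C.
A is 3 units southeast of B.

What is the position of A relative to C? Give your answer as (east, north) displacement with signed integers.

Answer: A is at (east=-5, north=-11) relative to C.

Derivation:
Place C at the origin (east=0, north=0).
  B is 8 units southwest of C: delta (east=-8, north=-8); B at (east=-8, north=-8).
  A is 3 units southeast of B: delta (east=+3, north=-3); A at (east=-5, north=-11).
Therefore A relative to C: (east=-5, north=-11).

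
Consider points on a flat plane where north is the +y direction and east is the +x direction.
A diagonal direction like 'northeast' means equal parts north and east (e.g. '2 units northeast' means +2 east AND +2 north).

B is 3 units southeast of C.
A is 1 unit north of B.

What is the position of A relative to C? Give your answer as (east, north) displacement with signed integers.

Place C at the origin (east=0, north=0).
  B is 3 units southeast of C: delta (east=+3, north=-3); B at (east=3, north=-3).
  A is 1 unit north of B: delta (east=+0, north=+1); A at (east=3, north=-2).
Therefore A relative to C: (east=3, north=-2).

Answer: A is at (east=3, north=-2) relative to C.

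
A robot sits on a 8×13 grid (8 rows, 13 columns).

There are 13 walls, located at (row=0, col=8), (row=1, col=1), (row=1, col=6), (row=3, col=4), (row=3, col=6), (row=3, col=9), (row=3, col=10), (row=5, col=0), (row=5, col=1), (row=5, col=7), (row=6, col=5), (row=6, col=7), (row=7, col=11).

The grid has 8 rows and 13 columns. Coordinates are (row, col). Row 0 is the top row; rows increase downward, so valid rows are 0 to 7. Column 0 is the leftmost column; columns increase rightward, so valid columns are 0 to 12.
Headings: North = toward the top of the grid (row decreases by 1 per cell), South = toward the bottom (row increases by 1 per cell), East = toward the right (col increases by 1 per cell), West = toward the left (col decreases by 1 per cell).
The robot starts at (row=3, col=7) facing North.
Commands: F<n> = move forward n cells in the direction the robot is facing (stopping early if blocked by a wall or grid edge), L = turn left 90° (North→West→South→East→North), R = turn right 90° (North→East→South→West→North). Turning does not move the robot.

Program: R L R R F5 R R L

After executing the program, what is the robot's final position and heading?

Start: (row=3, col=7), facing North
  R: turn right, now facing East
  L: turn left, now facing North
  R: turn right, now facing East
  R: turn right, now facing South
  F5: move forward 1/5 (blocked), now at (row=4, col=7)
  R: turn right, now facing West
  R: turn right, now facing North
  L: turn left, now facing West
Final: (row=4, col=7), facing West

Answer: Final position: (row=4, col=7), facing West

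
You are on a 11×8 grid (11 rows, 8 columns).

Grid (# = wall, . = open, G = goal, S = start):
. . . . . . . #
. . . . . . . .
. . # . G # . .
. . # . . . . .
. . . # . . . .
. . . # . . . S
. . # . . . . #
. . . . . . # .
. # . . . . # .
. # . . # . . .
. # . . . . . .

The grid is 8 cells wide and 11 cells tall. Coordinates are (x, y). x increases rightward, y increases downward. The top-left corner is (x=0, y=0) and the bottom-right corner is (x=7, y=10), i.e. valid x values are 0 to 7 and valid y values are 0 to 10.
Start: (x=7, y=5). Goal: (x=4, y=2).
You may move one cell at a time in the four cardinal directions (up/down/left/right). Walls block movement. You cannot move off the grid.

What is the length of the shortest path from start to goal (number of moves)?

Answer: Shortest path length: 6

Derivation:
BFS from (x=7, y=5) until reaching (x=4, y=2):
  Distance 0: (x=7, y=5)
  Distance 1: (x=7, y=4), (x=6, y=5)
  Distance 2: (x=7, y=3), (x=6, y=4), (x=5, y=5), (x=6, y=6)
  Distance 3: (x=7, y=2), (x=6, y=3), (x=5, y=4), (x=4, y=5), (x=5, y=6)
  Distance 4: (x=7, y=1), (x=6, y=2), (x=5, y=3), (x=4, y=4), (x=4, y=6), (x=5, y=7)
  Distance 5: (x=6, y=1), (x=4, y=3), (x=3, y=6), (x=4, y=7), (x=5, y=8)
  Distance 6: (x=6, y=0), (x=5, y=1), (x=4, y=2), (x=3, y=3), (x=3, y=7), (x=4, y=8), (x=5, y=9)  <- goal reached here
One shortest path (6 moves): (x=7, y=5) -> (x=6, y=5) -> (x=5, y=5) -> (x=4, y=5) -> (x=4, y=4) -> (x=4, y=3) -> (x=4, y=2)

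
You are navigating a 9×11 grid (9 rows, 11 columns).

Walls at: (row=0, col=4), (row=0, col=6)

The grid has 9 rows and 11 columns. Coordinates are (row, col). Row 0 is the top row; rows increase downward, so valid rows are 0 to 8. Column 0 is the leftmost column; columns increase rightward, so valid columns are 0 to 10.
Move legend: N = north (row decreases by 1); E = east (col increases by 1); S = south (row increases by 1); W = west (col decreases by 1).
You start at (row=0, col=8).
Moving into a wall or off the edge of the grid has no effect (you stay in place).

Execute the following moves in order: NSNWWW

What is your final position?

Answer: Final position: (row=0, col=7)

Derivation:
Start: (row=0, col=8)
  N (north): blocked, stay at (row=0, col=8)
  S (south): (row=0, col=8) -> (row=1, col=8)
  N (north): (row=1, col=8) -> (row=0, col=8)
  W (west): (row=0, col=8) -> (row=0, col=7)
  W (west): blocked, stay at (row=0, col=7)
  W (west): blocked, stay at (row=0, col=7)
Final: (row=0, col=7)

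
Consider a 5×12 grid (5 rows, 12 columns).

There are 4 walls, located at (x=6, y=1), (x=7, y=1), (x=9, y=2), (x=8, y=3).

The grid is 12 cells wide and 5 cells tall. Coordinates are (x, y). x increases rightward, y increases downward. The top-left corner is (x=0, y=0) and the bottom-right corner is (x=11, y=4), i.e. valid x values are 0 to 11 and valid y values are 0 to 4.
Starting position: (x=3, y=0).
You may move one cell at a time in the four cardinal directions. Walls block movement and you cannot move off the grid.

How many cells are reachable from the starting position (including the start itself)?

Answer: Reachable cells: 56

Derivation:
BFS flood-fill from (x=3, y=0):
  Distance 0: (x=3, y=0)
  Distance 1: (x=2, y=0), (x=4, y=0), (x=3, y=1)
  Distance 2: (x=1, y=0), (x=5, y=0), (x=2, y=1), (x=4, y=1), (x=3, y=2)
  Distance 3: (x=0, y=0), (x=6, y=0), (x=1, y=1), (x=5, y=1), (x=2, y=2), (x=4, y=2), (x=3, y=3)
  Distance 4: (x=7, y=0), (x=0, y=1), (x=1, y=2), (x=5, y=2), (x=2, y=3), (x=4, y=3), (x=3, y=4)
  Distance 5: (x=8, y=0), (x=0, y=2), (x=6, y=2), (x=1, y=3), (x=5, y=3), (x=2, y=4), (x=4, y=4)
  Distance 6: (x=9, y=0), (x=8, y=1), (x=7, y=2), (x=0, y=3), (x=6, y=3), (x=1, y=4), (x=5, y=4)
  Distance 7: (x=10, y=0), (x=9, y=1), (x=8, y=2), (x=7, y=3), (x=0, y=4), (x=6, y=4)
  Distance 8: (x=11, y=0), (x=10, y=1), (x=7, y=4)
  Distance 9: (x=11, y=1), (x=10, y=2), (x=8, y=4)
  Distance 10: (x=11, y=2), (x=10, y=3), (x=9, y=4)
  Distance 11: (x=9, y=3), (x=11, y=3), (x=10, y=4)
  Distance 12: (x=11, y=4)
Total reachable: 56 (grid has 56 open cells total)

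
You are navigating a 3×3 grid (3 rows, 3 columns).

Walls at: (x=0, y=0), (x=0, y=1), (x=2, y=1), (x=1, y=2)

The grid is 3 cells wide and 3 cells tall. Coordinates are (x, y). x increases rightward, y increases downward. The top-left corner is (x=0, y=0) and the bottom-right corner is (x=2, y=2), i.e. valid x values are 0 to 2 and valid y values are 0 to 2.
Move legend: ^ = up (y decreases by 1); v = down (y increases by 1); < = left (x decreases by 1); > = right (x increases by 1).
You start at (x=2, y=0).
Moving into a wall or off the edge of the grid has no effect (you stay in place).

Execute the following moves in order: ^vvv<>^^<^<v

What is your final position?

Answer: Final position: (x=1, y=1)

Derivation:
Start: (x=2, y=0)
  ^ (up): blocked, stay at (x=2, y=0)
  [×3]v (down): blocked, stay at (x=2, y=0)
  < (left): (x=2, y=0) -> (x=1, y=0)
  > (right): (x=1, y=0) -> (x=2, y=0)
  ^ (up): blocked, stay at (x=2, y=0)
  ^ (up): blocked, stay at (x=2, y=0)
  < (left): (x=2, y=0) -> (x=1, y=0)
  ^ (up): blocked, stay at (x=1, y=0)
  < (left): blocked, stay at (x=1, y=0)
  v (down): (x=1, y=0) -> (x=1, y=1)
Final: (x=1, y=1)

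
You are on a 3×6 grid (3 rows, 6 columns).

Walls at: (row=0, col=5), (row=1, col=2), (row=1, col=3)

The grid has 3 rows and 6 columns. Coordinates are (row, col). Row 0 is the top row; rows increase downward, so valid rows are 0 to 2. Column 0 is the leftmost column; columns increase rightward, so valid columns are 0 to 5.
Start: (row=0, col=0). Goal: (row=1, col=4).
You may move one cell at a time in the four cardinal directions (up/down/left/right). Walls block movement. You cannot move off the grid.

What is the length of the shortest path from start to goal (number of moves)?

BFS from (row=0, col=0) until reaching (row=1, col=4):
  Distance 0: (row=0, col=0)
  Distance 1: (row=0, col=1), (row=1, col=0)
  Distance 2: (row=0, col=2), (row=1, col=1), (row=2, col=0)
  Distance 3: (row=0, col=3), (row=2, col=1)
  Distance 4: (row=0, col=4), (row=2, col=2)
  Distance 5: (row=1, col=4), (row=2, col=3)  <- goal reached here
One shortest path (5 moves): (row=0, col=0) -> (row=0, col=1) -> (row=0, col=2) -> (row=0, col=3) -> (row=0, col=4) -> (row=1, col=4)

Answer: Shortest path length: 5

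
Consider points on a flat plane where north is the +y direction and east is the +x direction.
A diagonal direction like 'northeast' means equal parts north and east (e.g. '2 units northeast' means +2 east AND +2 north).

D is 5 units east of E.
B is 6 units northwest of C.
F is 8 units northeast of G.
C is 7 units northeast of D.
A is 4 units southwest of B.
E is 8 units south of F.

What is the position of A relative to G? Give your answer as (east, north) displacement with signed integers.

Place G at the origin (east=0, north=0).
  F is 8 units northeast of G: delta (east=+8, north=+8); F at (east=8, north=8).
  E is 8 units south of F: delta (east=+0, north=-8); E at (east=8, north=0).
  D is 5 units east of E: delta (east=+5, north=+0); D at (east=13, north=0).
  C is 7 units northeast of D: delta (east=+7, north=+7); C at (east=20, north=7).
  B is 6 units northwest of C: delta (east=-6, north=+6); B at (east=14, north=13).
  A is 4 units southwest of B: delta (east=-4, north=-4); A at (east=10, north=9).
Therefore A relative to G: (east=10, north=9).

Answer: A is at (east=10, north=9) relative to G.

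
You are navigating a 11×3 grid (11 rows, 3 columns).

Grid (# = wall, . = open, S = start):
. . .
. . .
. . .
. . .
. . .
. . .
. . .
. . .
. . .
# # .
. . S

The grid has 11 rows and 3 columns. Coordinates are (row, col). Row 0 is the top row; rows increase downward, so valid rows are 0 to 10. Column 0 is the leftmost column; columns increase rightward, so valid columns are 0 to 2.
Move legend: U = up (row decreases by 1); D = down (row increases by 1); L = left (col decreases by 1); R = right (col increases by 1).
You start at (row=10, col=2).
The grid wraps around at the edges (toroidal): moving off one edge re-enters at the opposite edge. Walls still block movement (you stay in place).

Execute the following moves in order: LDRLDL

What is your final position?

Answer: Final position: (row=1, col=0)

Derivation:
Start: (row=10, col=2)
  L (left): (row=10, col=2) -> (row=10, col=1)
  D (down): (row=10, col=1) -> (row=0, col=1)
  R (right): (row=0, col=1) -> (row=0, col=2)
  L (left): (row=0, col=2) -> (row=0, col=1)
  D (down): (row=0, col=1) -> (row=1, col=1)
  L (left): (row=1, col=1) -> (row=1, col=0)
Final: (row=1, col=0)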